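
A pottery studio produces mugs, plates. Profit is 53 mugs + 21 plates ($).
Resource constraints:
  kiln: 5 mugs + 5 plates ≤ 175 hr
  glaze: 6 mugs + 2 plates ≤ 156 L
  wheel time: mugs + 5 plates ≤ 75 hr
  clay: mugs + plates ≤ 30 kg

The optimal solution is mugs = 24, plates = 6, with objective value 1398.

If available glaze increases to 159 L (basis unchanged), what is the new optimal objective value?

1422

Check each constraint at x*: kiln 150/175 (slack 25); glaze 156/156 (tight); wheel time 54/75 (slack 21); clay 30/30 (tight).
By complementary slackness, y = 0 for the non-binding constraints.
From A_Bᵀ y = c: 6·y_glaze + 1·y_clay = 53; 2·y_glaze + 1·y_clay = 21.
→ y_glaze = 8 and y_clay = 5.
Δz = y_glaze·Δb = 8 × (3) = 24, so new z* = 1398 + 24 = 1422.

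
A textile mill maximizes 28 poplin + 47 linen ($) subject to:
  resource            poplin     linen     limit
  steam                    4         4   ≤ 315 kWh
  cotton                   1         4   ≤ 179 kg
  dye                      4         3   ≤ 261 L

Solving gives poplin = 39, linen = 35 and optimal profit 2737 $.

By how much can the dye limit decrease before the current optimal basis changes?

Binding constraints: cotton, dye. The basis is B = [[1,4],[4,3]] with det -13.
Per unit decrease in dye, x* moves by d = (-0.3077, 0.0769).
The basis stays optimal until poplin reaches 0; allowable decrease = 126.75 L.

126.75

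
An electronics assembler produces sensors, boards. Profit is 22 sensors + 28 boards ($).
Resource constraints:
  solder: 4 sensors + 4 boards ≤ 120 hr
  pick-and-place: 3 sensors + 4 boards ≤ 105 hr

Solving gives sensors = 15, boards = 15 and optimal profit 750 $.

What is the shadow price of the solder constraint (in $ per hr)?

Both solder and pick-and-place are binding at x*.
Dual feasibility on the basic columns requires 4·y_solder + 3·y_pick-and-place = 22, 4·y_solder + 4·y_pick-and-place = 28.
→ y_solder = 1 and y_pick-and-place = 6.
Shadow price of solder = 1.

1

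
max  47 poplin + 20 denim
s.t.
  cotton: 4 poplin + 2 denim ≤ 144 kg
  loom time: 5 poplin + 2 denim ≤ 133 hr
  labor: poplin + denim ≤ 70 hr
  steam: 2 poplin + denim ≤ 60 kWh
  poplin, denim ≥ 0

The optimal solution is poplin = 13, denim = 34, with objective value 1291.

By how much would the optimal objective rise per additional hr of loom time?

7

Binding: loom time and steam. Non-binding: cotton (24 unused), labor (23 unused).
By complementary slackness, y = 0 for the non-binding constraints.
From A_Bᵀ y = c: 5·y_loom time + 2·y_steam = 47; 2·y_loom time + 1·y_steam = 20.
Solving: y_loom time = 7, y_steam = 6.
Shadow price of loom time = 7.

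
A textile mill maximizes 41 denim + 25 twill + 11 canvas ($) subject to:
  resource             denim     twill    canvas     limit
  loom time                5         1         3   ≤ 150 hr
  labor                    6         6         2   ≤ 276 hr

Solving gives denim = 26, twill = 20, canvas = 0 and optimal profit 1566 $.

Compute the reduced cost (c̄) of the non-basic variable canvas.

Check each constraint at x*: loom time 150/150 (tight); labor 276/276 (tight).
Dual feasibility on the basic columns requires 5·y_loom time + 6·y_labor = 41, 1·y_loom time + 6·y_labor = 25.
This yields shadow prices y_loom time = 4, y_labor = 3.5.
Reduced cost of canvas: c₃ − yᵀa₃ = 11 − (4·3 + 3.5·2) = 11 − 19 = -8.

-8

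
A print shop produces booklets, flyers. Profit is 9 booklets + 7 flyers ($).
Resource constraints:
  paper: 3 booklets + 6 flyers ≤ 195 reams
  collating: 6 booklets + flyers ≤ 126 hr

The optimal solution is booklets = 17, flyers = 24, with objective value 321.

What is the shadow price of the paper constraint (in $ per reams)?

At the optimum: paper uses 195 of 195 (binding); collating uses 126 of 126 (binding).
From A_Bᵀ y = c: 3·y_paper + 6·y_collating = 9; 6·y_paper + 1·y_collating = 7.
→ y_paper = 1 and y_collating = 1.
Shadow price of paper = 1.

1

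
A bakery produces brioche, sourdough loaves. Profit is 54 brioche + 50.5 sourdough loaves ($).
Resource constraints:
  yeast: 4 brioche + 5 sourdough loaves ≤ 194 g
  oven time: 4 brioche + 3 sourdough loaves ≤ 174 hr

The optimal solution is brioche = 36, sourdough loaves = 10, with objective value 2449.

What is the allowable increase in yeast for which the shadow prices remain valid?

96

Binding constraints: yeast, oven time. The basis is B = [[4,5],[4,3]] with det -8.
Per unit increase in yeast, x* moves by d = (-0.375, 0.5).
The basis stays optimal until brioche reaches 0; allowable increase = 96 g.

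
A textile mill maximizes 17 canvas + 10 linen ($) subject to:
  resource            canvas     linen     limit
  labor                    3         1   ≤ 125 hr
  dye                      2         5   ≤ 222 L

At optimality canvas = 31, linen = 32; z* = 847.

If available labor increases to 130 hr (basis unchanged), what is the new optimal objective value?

872

At the optimum: labor uses 125 of 125 (binding); dye uses 222 of 222 (binding).
The binding rows give the dual system: 3·y_labor + 2·y_dye = 17 and 1·y_labor + 5·y_dye = 10.
→ y_labor = 5 and y_dye = 1.
Δz = y_labor·Δb = 5 × (5) = 25, so new z* = 847 + 25 = 872.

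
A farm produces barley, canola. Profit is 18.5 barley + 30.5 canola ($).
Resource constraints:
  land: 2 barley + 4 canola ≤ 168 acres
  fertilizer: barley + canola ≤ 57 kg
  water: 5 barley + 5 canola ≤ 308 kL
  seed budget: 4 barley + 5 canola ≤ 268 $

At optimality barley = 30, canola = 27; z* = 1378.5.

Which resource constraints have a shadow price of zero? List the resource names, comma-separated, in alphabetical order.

seed budget, water

land: 168/168 (binding)
fertilizer: 57/57 (binding)
water: 285/308 (slack 23)
seed budget: 255/268 (slack 13)
By complementary slackness, a constraint with positive slack has shadow price 0 → seed budget, water.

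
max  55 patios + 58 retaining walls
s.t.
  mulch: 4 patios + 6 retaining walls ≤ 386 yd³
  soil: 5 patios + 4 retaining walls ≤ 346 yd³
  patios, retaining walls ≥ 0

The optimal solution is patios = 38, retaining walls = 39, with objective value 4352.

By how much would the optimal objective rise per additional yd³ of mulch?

5

Check each constraint at x*: mulch 386/386 (tight); soil 346/346 (tight).
The binding rows give the dual system: 4·y_mulch + 5·y_soil = 55 and 6·y_mulch + 4·y_soil = 58.
→ y_mulch = 5 and y_soil = 7.
Shadow price of mulch = 5.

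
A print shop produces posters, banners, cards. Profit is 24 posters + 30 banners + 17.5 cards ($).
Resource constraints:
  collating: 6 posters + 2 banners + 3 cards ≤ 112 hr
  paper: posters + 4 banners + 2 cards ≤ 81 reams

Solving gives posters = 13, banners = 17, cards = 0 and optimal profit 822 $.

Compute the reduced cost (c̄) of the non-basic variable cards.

-3.5

Both collating and paper are binding at x*.
Dual feasibility on the basic columns requires 6·y_collating + 1·y_paper = 24, 2·y_collating + 4·y_paper = 30.
Solving: y_collating = 3, y_paper = 6.
Reduced cost of cards: c₃ − yᵀa₃ = 17.5 − (3·3 + 6·2) = 17.5 − 21 = -3.5.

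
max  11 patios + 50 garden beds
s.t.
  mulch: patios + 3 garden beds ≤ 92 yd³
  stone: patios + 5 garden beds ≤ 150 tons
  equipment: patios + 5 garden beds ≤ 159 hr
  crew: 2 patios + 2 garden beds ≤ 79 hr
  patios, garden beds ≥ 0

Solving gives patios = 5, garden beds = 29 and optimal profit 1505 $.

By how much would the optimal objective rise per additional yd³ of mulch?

2.5

Binding: mulch and stone. Non-binding: equipment (9 unused), crew (11 unused).
Since equipment, crew are not tight, their duals are 0.
The binding rows give the dual system: 1·y_mulch + 1·y_stone = 11 and 3·y_mulch + 5·y_stone = 50.
Solving: y_mulch = 2.5, y_stone = 8.5.
Shadow price of mulch = 2.5.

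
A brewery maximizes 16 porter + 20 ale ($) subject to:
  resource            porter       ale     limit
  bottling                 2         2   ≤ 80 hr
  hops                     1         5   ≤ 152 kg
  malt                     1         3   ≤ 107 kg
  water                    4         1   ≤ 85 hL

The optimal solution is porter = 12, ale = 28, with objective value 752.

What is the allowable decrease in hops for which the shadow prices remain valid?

12

Binding constraints: bottling, hops. The basis is B = [[2,2],[1,5]] with det 8.
Per unit decrease in hops, x* moves by d = (0.25, -0.25).
The basis stays optimal until water becomes binding; allowable decrease = 12 kg.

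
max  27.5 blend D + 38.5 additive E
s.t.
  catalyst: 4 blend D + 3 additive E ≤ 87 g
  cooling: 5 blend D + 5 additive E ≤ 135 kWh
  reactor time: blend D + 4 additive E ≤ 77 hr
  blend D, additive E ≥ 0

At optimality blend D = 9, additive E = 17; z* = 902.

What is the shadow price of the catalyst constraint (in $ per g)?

5.5

Check each constraint at x*: catalyst 87/87 (tight); cooling 130/135 (slack 5); reactor time 77/77 (tight).
Since cooling is not tight, its dual is 0.
Dual feasibility on the basic columns requires 4·y_catalyst + 1·y_reactor time = 27.5, 3·y_catalyst + 4·y_reactor time = 38.5.
Solving: y_catalyst = 5.5, y_reactor time = 5.5.
Shadow price of catalyst = 5.5.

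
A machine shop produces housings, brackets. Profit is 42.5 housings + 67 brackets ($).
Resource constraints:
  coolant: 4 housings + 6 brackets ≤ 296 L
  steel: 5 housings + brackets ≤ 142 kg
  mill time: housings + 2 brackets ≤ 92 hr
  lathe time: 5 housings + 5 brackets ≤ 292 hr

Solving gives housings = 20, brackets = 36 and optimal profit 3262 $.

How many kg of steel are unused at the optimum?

6

steel used = 5·20 + 1·36 = 136; slack = 142 − 136 = 6.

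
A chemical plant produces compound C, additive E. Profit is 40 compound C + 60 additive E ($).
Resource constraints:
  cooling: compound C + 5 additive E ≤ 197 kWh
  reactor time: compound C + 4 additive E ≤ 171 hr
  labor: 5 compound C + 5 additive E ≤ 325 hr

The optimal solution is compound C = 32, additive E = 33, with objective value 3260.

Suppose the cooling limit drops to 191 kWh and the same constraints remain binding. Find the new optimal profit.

3230

Check each constraint at x*: cooling 197/197 (tight); reactor time 164/171 (slack 7); labor 325/325 (tight).
Since reactor time is not tight, its dual is 0.
From A_Bᵀ y = c: 1·y_cooling + 5·y_labor = 40; 5·y_cooling + 5·y_labor = 60.
Solving: y_cooling = 5, y_labor = 7.
Δz = y_cooling·Δb = 5 × (-6) = -30, so new z* = 3260 − 30 = 3230.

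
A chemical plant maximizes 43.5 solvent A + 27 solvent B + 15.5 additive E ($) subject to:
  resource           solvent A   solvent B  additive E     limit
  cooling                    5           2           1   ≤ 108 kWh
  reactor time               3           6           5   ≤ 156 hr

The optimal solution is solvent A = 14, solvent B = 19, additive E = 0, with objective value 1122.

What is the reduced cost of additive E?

Check each constraint at x*: cooling 108/108 (tight); reactor time 156/156 (tight).
Dual feasibility on the basic columns requires 5·y_cooling + 3·y_reactor time = 43.5, 2·y_cooling + 6·y_reactor time = 27.
This yields shadow prices y_cooling = 7.5, y_reactor time = 2.
Reduced cost of additive E: c₃ − yᵀa₃ = 15.5 − (7.5·1 + 2·5) = 15.5 − 17.5 = -2.

-2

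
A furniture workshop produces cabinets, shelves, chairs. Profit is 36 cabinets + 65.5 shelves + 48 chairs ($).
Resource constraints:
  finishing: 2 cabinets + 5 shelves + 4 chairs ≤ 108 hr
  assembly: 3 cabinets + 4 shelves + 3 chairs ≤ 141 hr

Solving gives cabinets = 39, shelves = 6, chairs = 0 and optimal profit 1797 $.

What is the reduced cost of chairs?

Check each constraint at x*: finishing 108/108 (tight); assembly 141/141 (tight).
The binding rows give the dual system: 2·y_finishing + 3·y_assembly = 36 and 5·y_finishing + 4·y_assembly = 65.5.
Solving: y_finishing = 7.5, y_assembly = 7.
Reduced cost of chairs: c₃ − yᵀa₃ = 48 − (7.5·4 + 7·3) = 48 − 51 = -3.

-3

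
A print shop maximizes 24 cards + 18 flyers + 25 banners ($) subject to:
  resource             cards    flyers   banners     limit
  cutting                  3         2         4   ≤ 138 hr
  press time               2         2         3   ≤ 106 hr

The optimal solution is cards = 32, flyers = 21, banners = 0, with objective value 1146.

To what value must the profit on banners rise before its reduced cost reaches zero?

33

At the optimum: cutting uses 138 of 138 (binding); press time uses 106 of 106 (binding).
The binding rows give the dual system: 3·y_cutting + 2·y_press time = 24 and 2·y_cutting + 2·y_press time = 18.
→ y_cutting = 6 and y_press time = 3.
banners enters the basis when its profit ≥ yᵀa₃ = 6·4 + 3·3 = 33.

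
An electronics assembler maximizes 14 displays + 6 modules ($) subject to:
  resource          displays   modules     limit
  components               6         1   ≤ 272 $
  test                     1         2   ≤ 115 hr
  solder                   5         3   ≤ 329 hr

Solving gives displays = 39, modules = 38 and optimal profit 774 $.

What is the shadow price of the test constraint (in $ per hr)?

At the optimum: components uses 272 of 272 (binding); test uses 115 of 115 (binding); solder uses 309 of 329 (slack = 20).
By complementary slackness, y = 0 for the non-binding constraint.
From A_Bᵀ y = c: 6·y_components + 1·y_test = 14; 1·y_components + 2·y_test = 6.
This yields shadow prices y_components = 2, y_test = 2.
Shadow price of test = 2.

2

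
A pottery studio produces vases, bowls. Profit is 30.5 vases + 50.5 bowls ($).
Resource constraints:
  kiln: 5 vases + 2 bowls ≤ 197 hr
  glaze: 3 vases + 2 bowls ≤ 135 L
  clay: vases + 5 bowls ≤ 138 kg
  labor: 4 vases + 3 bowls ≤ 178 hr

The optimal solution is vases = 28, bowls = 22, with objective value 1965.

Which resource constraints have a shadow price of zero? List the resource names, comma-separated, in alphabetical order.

kiln: 184/197 (slack 13)
glaze: 128/135 (slack 7)
clay: 138/138 (binding)
labor: 178/178 (binding)
By complementary slackness, a constraint with positive slack has shadow price 0 → glaze, kiln.

glaze, kiln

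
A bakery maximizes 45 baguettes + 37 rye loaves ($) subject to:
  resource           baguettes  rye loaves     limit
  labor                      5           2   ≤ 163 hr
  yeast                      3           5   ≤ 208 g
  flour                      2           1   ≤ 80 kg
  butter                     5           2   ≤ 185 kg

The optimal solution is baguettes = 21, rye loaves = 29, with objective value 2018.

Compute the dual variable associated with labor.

Check each constraint at x*: labor 163/163 (tight); yeast 208/208 (tight); flour 71/80 (slack 9); butter 163/185 (slack 22).
Slack constraints have shadow price 0 (complementary slackness).
From A_Bᵀ y = c: 5·y_labor + 3·y_yeast = 45; 2·y_labor + 5·y_yeast = 37.
Solving: y_labor = 6, y_yeast = 5.
Shadow price of labor = 6.

6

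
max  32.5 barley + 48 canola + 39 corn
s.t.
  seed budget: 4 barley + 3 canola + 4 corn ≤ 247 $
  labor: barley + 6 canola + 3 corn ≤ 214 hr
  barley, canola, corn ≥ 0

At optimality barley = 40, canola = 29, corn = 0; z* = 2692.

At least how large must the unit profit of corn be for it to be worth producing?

Both seed budget and labor are binding at x*.
From A_Bᵀ y = c: 4·y_seed budget + 1·y_labor = 32.5; 3·y_seed budget + 6·y_labor = 48.
→ y_seed budget = 7 and y_labor = 4.5.
corn enters the basis when its profit ≥ yᵀa₃ = 7·4 + 4.5·3 = 41.5.

41.5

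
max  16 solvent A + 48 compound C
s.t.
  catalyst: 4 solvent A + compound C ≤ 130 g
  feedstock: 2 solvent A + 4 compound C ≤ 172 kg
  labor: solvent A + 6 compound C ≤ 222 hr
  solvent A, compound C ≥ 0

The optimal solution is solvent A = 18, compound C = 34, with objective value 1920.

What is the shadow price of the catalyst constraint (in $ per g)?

Binding: feedstock and labor. Non-binding: catalyst (24 unused).
Slack constraints have shadow price 0 (complementary slackness).
Dual feasibility on the basic columns requires 2·y_feedstock + 1·y_labor = 16, 4·y_feedstock + 6·y_labor = 48.
→ y_feedstock = 6 and y_labor = 4.
Shadow price of catalyst = 0.

0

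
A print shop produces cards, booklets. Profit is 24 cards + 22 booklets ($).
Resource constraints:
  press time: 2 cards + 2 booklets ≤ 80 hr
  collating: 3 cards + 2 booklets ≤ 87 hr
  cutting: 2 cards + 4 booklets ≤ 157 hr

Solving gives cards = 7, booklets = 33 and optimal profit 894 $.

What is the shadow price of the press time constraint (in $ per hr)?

9

Binding: press time and collating. Non-binding: cutting (11 unused).
Since cutting is not tight, its dual is 0.
Dual feasibility on the basic columns requires 2·y_press time + 3·y_collating = 24, 2·y_press time + 2·y_collating = 22.
→ y_press time = 9 and y_collating = 2.
Shadow price of press time = 9.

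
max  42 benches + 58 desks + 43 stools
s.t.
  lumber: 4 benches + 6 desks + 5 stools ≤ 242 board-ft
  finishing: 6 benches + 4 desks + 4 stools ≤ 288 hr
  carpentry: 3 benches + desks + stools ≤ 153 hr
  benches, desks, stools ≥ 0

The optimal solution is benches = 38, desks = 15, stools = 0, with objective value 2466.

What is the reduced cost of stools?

Binding: lumber and finishing. Non-binding: carpentry (24 unused).
By complementary slackness, y = 0 for the non-binding constraint.
From A_Bᵀ y = c: 4·y_lumber + 6·y_finishing = 42; 6·y_lumber + 4·y_finishing = 58.
Solving: y_lumber = 9, y_finishing = 1.
Reduced cost of stools: c₃ − yᵀa₃ = 43 − (9·5 + 1·4) = 43 − 49 = -6.

-6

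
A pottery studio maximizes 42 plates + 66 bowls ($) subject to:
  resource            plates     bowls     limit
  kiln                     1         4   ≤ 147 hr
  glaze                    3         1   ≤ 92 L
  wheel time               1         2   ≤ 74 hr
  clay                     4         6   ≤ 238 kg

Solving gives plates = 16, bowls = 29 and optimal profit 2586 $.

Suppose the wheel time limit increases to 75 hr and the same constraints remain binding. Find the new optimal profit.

Check each constraint at x*: kiln 132/147 (slack 15); glaze 77/92 (slack 15); wheel time 74/74 (tight); clay 238/238 (tight).
Since kiln, glaze are not tight, their duals are 0.
The binding rows give the dual system: 1·y_wheel time + 4·y_clay = 42 and 2·y_wheel time + 6·y_clay = 66.
→ y_wheel time = 6 and y_clay = 9.
Δz = y_wheel time·Δb = 6 × (1) = 6, so new z* = 2586 + 6 = 2592.

2592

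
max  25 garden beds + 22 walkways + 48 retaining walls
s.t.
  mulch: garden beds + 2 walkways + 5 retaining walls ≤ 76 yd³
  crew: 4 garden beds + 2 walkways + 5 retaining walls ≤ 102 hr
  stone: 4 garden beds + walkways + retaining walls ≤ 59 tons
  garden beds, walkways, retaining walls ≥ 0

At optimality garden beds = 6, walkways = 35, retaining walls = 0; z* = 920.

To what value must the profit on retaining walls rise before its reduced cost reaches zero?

49

Check each constraint at x*: mulch 76/76 (tight); crew 94/102 (slack 8); stone 59/59 (tight).
By complementary slackness, y = 0 for the non-binding constraint.
The binding rows give the dual system: 1·y_mulch + 4·y_stone = 25 and 2·y_mulch + 1·y_stone = 22.
Solving: y_mulch = 9, y_stone = 4.
retaining walls enters the basis when its profit ≥ yᵀa₃ = 9·5 + 4·1 = 49.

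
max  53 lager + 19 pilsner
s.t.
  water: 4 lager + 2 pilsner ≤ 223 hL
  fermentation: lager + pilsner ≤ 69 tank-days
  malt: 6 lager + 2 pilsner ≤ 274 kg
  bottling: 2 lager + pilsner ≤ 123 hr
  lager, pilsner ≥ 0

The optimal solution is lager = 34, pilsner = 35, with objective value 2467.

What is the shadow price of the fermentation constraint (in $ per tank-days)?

2

At the optimum: water uses 206 of 223 (slack = 17); fermentation uses 69 of 69 (binding); malt uses 274 of 274 (binding); bottling uses 103 of 123 (slack = 20).
By complementary slackness, y = 0 for the non-binding constraints.
Dual feasibility on the basic columns requires 1·y_fermentation + 6·y_malt = 53, 1·y_fermentation + 2·y_malt = 19.
Solving: y_fermentation = 2, y_malt = 8.5.
Shadow price of fermentation = 2.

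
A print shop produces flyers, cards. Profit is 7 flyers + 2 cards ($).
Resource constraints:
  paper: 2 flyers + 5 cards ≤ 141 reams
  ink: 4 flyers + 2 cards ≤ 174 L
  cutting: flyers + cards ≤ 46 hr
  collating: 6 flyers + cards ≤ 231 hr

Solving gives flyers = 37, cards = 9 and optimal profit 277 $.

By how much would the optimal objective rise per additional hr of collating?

Binding: cutting and collating. Non-binding: paper (22 unused), ink (8 unused).
Since paper, ink are not tight, their duals are 0.
Dual feasibility on the basic columns requires 1·y_cutting + 6·y_collating = 7, 1·y_cutting + 1·y_collating = 2.
Solving: y_cutting = 1, y_collating = 1.
Shadow price of collating = 1.

1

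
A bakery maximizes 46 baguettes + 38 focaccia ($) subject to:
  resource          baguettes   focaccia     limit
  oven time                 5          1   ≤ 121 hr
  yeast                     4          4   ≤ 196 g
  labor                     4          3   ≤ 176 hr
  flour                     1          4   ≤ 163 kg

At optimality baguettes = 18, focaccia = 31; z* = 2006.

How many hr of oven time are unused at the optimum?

oven time used = 5·18 + 1·31 = 121; slack = 121 − 121 = 0.

0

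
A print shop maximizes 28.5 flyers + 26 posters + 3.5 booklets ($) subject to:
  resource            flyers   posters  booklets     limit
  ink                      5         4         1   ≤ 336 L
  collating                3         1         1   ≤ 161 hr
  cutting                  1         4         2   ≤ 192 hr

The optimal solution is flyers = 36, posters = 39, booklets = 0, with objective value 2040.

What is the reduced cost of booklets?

-4

Check each constraint at x*: ink 336/336 (tight); collating 147/161 (slack 14); cutting 192/192 (tight).
By complementary slackness, y = 0 for the non-binding constraint.
The binding rows give the dual system: 5·y_ink + 1·y_cutting = 28.5 and 4·y_ink + 4·y_cutting = 26.
This yields shadow prices y_ink = 5.5, y_cutting = 1.
Reduced cost of booklets: c₃ − yᵀa₃ = 3.5 − (5.5·1 + 1·2) = 3.5 − 7.5 = -4.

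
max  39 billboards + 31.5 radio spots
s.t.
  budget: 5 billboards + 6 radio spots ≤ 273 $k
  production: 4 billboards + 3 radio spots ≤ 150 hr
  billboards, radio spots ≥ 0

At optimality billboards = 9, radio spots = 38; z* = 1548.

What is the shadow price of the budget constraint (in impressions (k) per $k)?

1

At the optimum: budget uses 273 of 273 (binding); production uses 150 of 150 (binding).
Dual feasibility on the basic columns requires 5·y_budget + 4·y_production = 39, 6·y_budget + 3·y_production = 31.5.
Solving: y_budget = 1, y_production = 8.5.
Shadow price of budget = 1.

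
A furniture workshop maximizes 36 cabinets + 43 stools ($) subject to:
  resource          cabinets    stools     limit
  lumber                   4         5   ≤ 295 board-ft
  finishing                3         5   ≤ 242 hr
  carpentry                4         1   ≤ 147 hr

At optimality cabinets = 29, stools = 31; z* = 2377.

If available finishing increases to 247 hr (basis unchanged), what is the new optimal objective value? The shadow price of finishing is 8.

Δb = 5, so new z* = 2377 + (8)·(5) = 2377 + 40 = 2417.

2417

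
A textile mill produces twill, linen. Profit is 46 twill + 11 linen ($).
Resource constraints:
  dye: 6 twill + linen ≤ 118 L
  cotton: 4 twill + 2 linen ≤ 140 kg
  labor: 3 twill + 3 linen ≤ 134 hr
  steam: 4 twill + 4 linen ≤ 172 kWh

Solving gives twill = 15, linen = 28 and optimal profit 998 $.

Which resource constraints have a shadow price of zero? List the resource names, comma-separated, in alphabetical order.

dye: 118/118 (binding)
cotton: 116/140 (slack 24)
labor: 129/134 (slack 5)
steam: 172/172 (binding)
By complementary slackness, a constraint with positive slack has shadow price 0 → cotton, labor.

cotton, labor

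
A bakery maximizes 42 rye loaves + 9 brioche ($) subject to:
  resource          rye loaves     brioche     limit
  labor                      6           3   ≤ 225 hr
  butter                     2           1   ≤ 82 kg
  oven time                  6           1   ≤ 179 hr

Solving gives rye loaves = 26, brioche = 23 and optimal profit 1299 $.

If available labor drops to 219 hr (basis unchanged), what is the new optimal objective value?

At the optimum: labor uses 225 of 225 (binding); butter uses 75 of 82 (slack = 7); oven time uses 179 of 179 (binding).
Slack constraints have shadow price 0 (complementary slackness).
The binding rows give the dual system: 6·y_labor + 6·y_oven time = 42 and 3·y_labor + 1·y_oven time = 9.
This yields shadow prices y_labor = 1, y_oven time = 6.
Δz = y_labor·Δb = 1 × (-6) = -6, so new z* = 1299 − 6 = 1293.

1293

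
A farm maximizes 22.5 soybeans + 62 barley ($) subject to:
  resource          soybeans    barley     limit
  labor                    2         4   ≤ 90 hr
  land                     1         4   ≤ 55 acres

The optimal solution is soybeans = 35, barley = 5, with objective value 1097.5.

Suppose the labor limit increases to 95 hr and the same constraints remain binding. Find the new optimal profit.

1132.5

Check each constraint at x*: labor 90/90 (tight); land 55/55 (tight).
Dual feasibility on the basic columns requires 2·y_labor + 1·y_land = 22.5, 4·y_labor + 4·y_land = 62.
This yields shadow prices y_labor = 7, y_land = 8.5.
Δz = y_labor·Δb = 7 × (5) = 35, so new z* = 1097.5 + 35 = 1132.5.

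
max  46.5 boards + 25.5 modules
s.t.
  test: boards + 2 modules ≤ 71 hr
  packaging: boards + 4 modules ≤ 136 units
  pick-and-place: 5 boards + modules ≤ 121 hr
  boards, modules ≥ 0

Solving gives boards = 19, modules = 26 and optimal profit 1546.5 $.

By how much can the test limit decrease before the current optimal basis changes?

46.8

Binding constraints: test, pick-and-place. The basis is B = [[1,2],[5,1]] with det -9.
Per unit decrease in test, x* moves by d = (0.1111, -0.5556).
The basis stays optimal until modules reaches 0; allowable decrease = 46.8 hr.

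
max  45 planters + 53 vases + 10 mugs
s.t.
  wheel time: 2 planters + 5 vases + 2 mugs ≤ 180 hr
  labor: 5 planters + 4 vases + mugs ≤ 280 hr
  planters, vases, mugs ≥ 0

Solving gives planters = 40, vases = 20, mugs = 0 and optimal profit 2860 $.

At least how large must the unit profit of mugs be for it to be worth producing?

At the optimum: wheel time uses 180 of 180 (binding); labor uses 280 of 280 (binding).
The binding rows give the dual system: 2·y_wheel time + 5·y_labor = 45 and 5·y_wheel time + 4·y_labor = 53.
→ y_wheel time = 5 and y_labor = 7.
mugs enters the basis when its profit ≥ yᵀa₃ = 5·2 + 7·1 = 17.

17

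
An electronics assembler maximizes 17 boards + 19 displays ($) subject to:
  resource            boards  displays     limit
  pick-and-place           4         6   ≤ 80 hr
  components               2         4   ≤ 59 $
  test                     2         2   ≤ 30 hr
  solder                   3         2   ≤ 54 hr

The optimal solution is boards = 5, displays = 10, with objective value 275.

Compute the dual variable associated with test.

6.5

At the optimum: pick-and-place uses 80 of 80 (binding); components uses 50 of 59 (slack = 9); test uses 30 of 30 (binding); solder uses 35 of 54 (slack = 19).
Since components, solder are not tight, their duals are 0.
Dual feasibility on the basic columns requires 4·y_pick-and-place + 2·y_test = 17, 6·y_pick-and-place + 2·y_test = 19.
This yields shadow prices y_pick-and-place = 1, y_test = 6.5.
Shadow price of test = 6.5.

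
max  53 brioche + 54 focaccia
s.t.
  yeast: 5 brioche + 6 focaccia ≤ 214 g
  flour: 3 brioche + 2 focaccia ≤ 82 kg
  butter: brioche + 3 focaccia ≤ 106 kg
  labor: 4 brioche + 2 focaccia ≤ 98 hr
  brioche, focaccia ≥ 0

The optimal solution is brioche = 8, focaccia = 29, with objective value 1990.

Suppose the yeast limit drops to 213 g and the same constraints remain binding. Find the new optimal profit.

1983

Check each constraint at x*: yeast 214/214 (tight); flour 82/82 (tight); butter 95/106 (slack 11); labor 90/98 (slack 8).
Slack constraints have shadow price 0 (complementary slackness).
From A_Bᵀ y = c: 5·y_yeast + 3·y_flour = 53; 6·y_yeast + 2·y_flour = 54.
Solving: y_yeast = 7, y_flour = 6.
Δz = y_yeast·Δb = 7 × (-1) = -7, so new z* = 1990 − 7 = 1983.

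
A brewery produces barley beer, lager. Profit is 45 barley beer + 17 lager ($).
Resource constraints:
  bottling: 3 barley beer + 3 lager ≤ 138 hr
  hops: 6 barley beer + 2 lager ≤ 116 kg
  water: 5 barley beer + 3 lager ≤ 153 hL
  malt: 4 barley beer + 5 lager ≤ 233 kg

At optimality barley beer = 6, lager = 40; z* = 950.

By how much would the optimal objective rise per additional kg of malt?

At the optimum: bottling uses 138 of 138 (binding); hops uses 116 of 116 (binding); water uses 150 of 153 (slack = 3); malt uses 224 of 233 (slack = 9).
Since water, malt are not tight, their duals are 0.
From A_Bᵀ y = c: 3·y_bottling + 6·y_hops = 45; 3·y_bottling + 2·y_hops = 17.
This yields shadow prices y_bottling = 1, y_hops = 7.
Shadow price of malt = 0.

0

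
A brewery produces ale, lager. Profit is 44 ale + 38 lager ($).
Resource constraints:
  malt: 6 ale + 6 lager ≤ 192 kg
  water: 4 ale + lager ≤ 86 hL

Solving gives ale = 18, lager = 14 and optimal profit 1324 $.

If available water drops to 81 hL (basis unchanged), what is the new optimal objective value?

Both malt and water are binding at x*.
From A_Bᵀ y = c: 6·y_malt + 4·y_water = 44; 6·y_malt + 1·y_water = 38.
This yields shadow prices y_malt = 6, y_water = 2.
Δz = y_water·Δb = 2 × (-5) = -10, so new z* = 1324 − 10 = 1314.

1314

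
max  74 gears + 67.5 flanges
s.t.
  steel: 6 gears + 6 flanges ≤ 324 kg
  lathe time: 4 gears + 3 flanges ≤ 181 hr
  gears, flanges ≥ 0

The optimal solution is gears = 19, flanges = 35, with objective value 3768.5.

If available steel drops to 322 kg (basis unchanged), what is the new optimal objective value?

At the optimum: steel uses 324 of 324 (binding); lathe time uses 181 of 181 (binding).
From A_Bᵀ y = c: 6·y_steel + 4·y_lathe time = 74; 6·y_steel + 3·y_lathe time = 67.5.
This yields shadow prices y_steel = 8, y_lathe time = 6.5.
Δz = y_steel·Δb = 8 × (-2) = -16, so new z* = 3768.5 − 16 = 3752.5.

3752.5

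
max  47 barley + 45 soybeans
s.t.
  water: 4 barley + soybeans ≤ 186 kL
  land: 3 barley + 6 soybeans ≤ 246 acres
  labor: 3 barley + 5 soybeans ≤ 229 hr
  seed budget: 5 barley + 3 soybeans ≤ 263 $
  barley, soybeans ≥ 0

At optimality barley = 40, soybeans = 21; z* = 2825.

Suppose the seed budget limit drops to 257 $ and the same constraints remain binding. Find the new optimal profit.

2783

At the optimum: water uses 181 of 186 (slack = 5); land uses 246 of 246 (binding); labor uses 225 of 229 (slack = 4); seed budget uses 263 of 263 (binding).
Slack constraints have shadow price 0 (complementary slackness).
The binding rows give the dual system: 3·y_land + 5·y_seed budget = 47 and 6·y_land + 3·y_seed budget = 45.
This yields shadow prices y_land = 4, y_seed budget = 7.
Δz = y_seed budget·Δb = 7 × (-6) = -42, so new z* = 2825 − 42 = 2783.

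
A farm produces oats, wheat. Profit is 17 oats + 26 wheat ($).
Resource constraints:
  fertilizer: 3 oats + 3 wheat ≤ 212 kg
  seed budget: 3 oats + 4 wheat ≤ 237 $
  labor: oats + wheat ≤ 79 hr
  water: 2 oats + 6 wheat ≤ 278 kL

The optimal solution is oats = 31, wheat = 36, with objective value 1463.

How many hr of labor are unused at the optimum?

labor used = 1·31 + 1·36 = 67; slack = 79 − 67 = 12.

12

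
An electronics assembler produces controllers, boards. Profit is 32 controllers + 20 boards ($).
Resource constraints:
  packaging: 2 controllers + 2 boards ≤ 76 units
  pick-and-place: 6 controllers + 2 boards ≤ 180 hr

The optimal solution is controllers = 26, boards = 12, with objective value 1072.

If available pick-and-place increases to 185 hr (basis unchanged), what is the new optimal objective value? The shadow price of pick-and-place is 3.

1087

Δb = 5, so new z* = 1072 + (3)·(5) = 1072 + 15 = 1087.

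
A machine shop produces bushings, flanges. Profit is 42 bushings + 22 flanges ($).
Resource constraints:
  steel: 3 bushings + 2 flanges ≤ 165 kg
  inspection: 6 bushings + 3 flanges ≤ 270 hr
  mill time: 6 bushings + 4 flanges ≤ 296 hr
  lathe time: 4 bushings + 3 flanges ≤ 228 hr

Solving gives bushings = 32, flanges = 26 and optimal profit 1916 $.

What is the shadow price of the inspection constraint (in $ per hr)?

6

Binding: inspection and mill time. Non-binding: steel (17 unused), lathe time (22 unused).
Since steel, lathe time are not tight, their duals are 0.
The binding rows give the dual system: 6·y_inspection + 6·y_mill time = 42 and 3·y_inspection + 4·y_mill time = 22.
This yields shadow prices y_inspection = 6, y_mill time = 1.
Shadow price of inspection = 6.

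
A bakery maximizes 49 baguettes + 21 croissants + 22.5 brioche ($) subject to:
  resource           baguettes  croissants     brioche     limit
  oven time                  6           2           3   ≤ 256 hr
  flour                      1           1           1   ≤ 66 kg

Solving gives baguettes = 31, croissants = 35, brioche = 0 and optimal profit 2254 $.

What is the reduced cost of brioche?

Both oven time and flour are binding at x*.
The binding rows give the dual system: 6·y_oven time + 1·y_flour = 49 and 2·y_oven time + 1·y_flour = 21.
Solving: y_oven time = 7, y_flour = 7.
Reduced cost of brioche: c₃ − yᵀa₃ = 22.5 − (7·3 + 7·1) = 22.5 − 28 = -5.5.

-5.5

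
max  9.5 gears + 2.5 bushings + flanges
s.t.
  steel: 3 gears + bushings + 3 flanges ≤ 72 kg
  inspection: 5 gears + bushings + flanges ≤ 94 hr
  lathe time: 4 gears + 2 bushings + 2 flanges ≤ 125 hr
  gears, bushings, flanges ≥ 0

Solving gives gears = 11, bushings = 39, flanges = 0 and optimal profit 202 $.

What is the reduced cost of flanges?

-4.5

Binding: steel and inspection. Non-binding: lathe time (3 unused).
By complementary slackness, y = 0 for the non-binding constraint.
From A_Bᵀ y = c: 3·y_steel + 5·y_inspection = 9.5; 1·y_steel + 1·y_inspection = 2.5.
Solving: y_steel = 1.5, y_inspection = 1.
Reduced cost of flanges: c₃ − yᵀa₃ = 1 − (1.5·3 + 1·1) = 1 − 5.5 = -4.5.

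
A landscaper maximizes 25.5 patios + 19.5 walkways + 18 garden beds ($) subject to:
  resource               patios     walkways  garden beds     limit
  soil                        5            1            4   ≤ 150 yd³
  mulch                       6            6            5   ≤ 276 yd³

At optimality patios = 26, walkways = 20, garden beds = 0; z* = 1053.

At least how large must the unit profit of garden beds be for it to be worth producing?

21

Check each constraint at x*: soil 150/150 (tight); mulch 276/276 (tight).
The binding rows give the dual system: 5·y_soil + 6·y_mulch = 25.5 and 1·y_soil + 6·y_mulch = 19.5.
Solving: y_soil = 1.5, y_mulch = 3.
garden beds enters the basis when its profit ≥ yᵀa₃ = 1.5·4 + 3·5 = 21.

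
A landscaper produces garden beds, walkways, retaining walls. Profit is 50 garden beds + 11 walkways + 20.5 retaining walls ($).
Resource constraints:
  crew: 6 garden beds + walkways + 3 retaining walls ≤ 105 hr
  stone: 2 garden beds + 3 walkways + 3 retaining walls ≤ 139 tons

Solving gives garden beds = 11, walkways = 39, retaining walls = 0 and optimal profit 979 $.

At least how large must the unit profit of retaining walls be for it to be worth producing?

At the optimum: crew uses 105 of 105 (binding); stone uses 139 of 139 (binding).
Dual feasibility on the basic columns requires 6·y_crew + 2·y_stone = 50, 1·y_crew + 3·y_stone = 11.
This yields shadow prices y_crew = 8, y_stone = 1.
retaining walls enters the basis when its profit ≥ yᵀa₃ = 8·3 + 1·3 = 27.

27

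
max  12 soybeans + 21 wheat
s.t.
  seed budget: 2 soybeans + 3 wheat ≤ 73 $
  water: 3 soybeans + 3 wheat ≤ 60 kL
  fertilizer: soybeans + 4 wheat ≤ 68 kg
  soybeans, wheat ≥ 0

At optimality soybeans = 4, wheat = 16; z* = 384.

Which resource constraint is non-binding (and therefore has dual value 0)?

seed budget: 56/73 (slack 17)
water: 60/60 (binding)
fertilizer: 68/68 (binding)
By complementary slackness, a constraint with positive slack has shadow price 0 → seed budget.

seed budget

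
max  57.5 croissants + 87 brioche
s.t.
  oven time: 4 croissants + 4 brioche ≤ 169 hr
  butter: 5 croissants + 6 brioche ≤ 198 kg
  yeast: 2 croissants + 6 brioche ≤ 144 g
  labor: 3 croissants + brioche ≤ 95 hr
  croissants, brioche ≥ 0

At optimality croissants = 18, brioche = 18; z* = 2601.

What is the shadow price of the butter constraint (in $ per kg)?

9.5

Check each constraint at x*: oven time 144/169 (slack 25); butter 198/198 (tight); yeast 144/144 (tight); labor 72/95 (slack 23).
By complementary slackness, y = 0 for the non-binding constraints.
The binding rows give the dual system: 5·y_butter + 2·y_yeast = 57.5 and 6·y_butter + 6·y_yeast = 87.
Solving: y_butter = 9.5, y_yeast = 5.
Shadow price of butter = 9.5.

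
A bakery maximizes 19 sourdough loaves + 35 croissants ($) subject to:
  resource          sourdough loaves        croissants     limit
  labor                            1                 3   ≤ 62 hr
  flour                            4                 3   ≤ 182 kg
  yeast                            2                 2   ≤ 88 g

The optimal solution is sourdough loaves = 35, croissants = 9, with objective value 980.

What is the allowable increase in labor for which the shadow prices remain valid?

Binding constraints: labor, yeast. The basis is B = [[1,3],[2,2]] with det -4.
Per unit increase in labor, x* moves by d = (-0.5, 0.5).
The basis stays optimal until sourdough loaves reaches 0; allowable increase = 70 hr.

70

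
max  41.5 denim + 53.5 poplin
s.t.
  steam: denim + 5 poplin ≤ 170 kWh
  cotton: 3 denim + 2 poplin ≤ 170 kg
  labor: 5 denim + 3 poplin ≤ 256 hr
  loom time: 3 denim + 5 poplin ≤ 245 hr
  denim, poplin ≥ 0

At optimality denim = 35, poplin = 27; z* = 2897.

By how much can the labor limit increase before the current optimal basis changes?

Binding constraints: steam, labor. The basis is B = [[1,5],[5,3]] with det -22.
Per unit increase in labor, x* moves by d = (0.2273, -0.0455).
The basis stays optimal until loom time becomes binding; allowable increase = 11 hr.

11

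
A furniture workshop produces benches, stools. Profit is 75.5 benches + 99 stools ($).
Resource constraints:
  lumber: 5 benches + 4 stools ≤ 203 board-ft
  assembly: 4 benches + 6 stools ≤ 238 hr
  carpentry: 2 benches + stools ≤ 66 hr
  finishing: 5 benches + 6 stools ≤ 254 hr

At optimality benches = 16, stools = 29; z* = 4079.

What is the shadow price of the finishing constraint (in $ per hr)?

9.5

Check each constraint at x*: lumber 196/203 (slack 7); assembly 238/238 (tight); carpentry 61/66 (slack 5); finishing 254/254 (tight).
Slack constraints have shadow price 0 (complementary slackness).
The binding rows give the dual system: 4·y_assembly + 5·y_finishing = 75.5 and 6·y_assembly + 6·y_finishing = 99.
→ y_assembly = 7 and y_finishing = 9.5.
Shadow price of finishing = 9.5.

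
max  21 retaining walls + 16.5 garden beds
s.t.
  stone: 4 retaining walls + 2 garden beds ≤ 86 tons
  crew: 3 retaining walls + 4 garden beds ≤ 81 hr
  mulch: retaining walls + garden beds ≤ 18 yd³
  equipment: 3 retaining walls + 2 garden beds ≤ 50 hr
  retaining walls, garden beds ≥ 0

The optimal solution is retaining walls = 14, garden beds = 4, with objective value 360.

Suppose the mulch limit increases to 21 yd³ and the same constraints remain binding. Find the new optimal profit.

At the optimum: stone uses 64 of 86 (slack = 22); crew uses 58 of 81 (slack = 23); mulch uses 18 of 18 (binding); equipment uses 50 of 50 (binding).
Slack constraints have shadow price 0 (complementary slackness).
From A_Bᵀ y = c: 1·y_mulch + 3·y_equipment = 21; 1·y_mulch + 2·y_equipment = 16.5.
This yields shadow prices y_mulch = 7.5, y_equipment = 4.5.
Δz = y_mulch·Δb = 7.5 × (3) = 22.5, so new z* = 360 + 22.5 = 382.5.

382.5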